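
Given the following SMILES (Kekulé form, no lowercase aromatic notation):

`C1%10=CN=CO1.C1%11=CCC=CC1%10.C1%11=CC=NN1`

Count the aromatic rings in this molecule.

2

The SMILES encodes a five-membered ring with an oxygen at position 1 and a nitrogen at position 3 (in a C=N bond), with two double bonds; a six-membered carbon ring with two isolated C=C double bonds and two sp³ carbons; a five-membered ring with two adjacent nitrogens (one bearing H, one in a double bond) and two double bonds.
The 5-membered ring with one oxygen and one =N– has a continuous p-orbital overlap around the ring; 2 ring double bonds (4 π electrons) plus a heteroatom lone pair (2) give 6 π electrons. Since 6 = 4n+2 (n=1), it is aromatic (oxazole).
The 6-membered ring has two sp³ carbons, so it is not fully conjugated — not aromatic (1,4-cyclohexadiene).
The 5-membered ring with two adjacent nitrogens (one N–H, one =N–) is fully conjugated (every ring atom contributes a p orbital); 2 ring double bonds (4 π electrons) plus a heteroatom lone pair (2) give 6 π electrons. Since 6 = 4n+2 (n=1), it is aromatic (pyrazole).
2 of the 3 rings are aromatic. Total: 2.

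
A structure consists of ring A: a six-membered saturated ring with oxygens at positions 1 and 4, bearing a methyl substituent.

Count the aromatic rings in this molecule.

Ring A has only sp³ atoms, so it is not fully conjugated — not aromatic (1,4-dioxane).

0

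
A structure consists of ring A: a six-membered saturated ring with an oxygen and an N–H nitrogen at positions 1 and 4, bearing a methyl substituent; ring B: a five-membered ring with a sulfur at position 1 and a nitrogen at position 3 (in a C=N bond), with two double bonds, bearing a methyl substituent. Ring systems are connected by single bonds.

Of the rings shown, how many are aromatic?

Ring A has only sp³ atoms, so it is not fully conjugated — not aromatic (morpholine).
Ring B has a continuous p-orbital overlap around the ring; 2 ring double bonds (4 π electrons) plus a heteroatom lone pair (2) give 6 π electrons. 6 = 4(1)+2, so ring B is aromatic (thiazole).
Aromatic: B. Total: 1.

1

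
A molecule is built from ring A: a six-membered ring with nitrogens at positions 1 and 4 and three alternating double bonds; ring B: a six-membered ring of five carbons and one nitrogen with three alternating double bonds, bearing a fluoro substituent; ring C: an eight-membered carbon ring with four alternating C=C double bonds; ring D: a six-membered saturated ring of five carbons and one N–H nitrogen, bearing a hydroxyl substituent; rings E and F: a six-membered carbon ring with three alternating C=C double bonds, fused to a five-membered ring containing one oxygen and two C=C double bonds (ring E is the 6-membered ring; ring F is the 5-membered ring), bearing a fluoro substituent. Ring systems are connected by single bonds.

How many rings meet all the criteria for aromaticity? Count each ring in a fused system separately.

4

Ring A is fully conjugated (every ring atom contributes a p orbital); 3 ring double bonds give 6 π electrons. 6 = 4(1)+2, so ring A is aromatic (pyrazine).
Ring B has a continuous p-orbital overlap around the ring; 3 ring double bonds give 6 π electrons. That satisfies 4n+2 with n=1, so ring B is aromatic (pyridine).
Ring C has only sp² ring atoms; a planar conformation would have a fully conjugated π system of 8 electrons. But 8 = 4(2), which is 4n not 4n+2, so ring C is not aromatic (cyclooctatetraene) — cyclooctatetraene distorts into a non-planar tub to avoid antiaromaticity.
Ring D has only sp³ atoms, so it is not fully conjugated — not aromatic (piperidine).
Rings E and F form a fused bicyclic system (with one oxygen) with 9 sp² atoms and 10 π electrons from ring double bonds plus a heteroatom lone pair. 10 = 4(2)+2, so the system is aromatic and both rings count as aromatic (benzofuran).
Aromatic: A, B, E, F. Total: 4.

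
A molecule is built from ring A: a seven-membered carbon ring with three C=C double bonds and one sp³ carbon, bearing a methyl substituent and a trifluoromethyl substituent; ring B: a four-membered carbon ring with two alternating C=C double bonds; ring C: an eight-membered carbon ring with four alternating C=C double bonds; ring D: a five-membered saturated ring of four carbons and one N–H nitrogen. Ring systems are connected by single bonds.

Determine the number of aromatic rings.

Ring A has one sp³ carbon, so it is not fully conjugated — not aromatic (cycloheptatriene).
Ring B has only sp² ring atoms; a planar conformation would have a fully conjugated π system of 4 electrons. But 4 = 4(1), which is 4n not 4n+2, so ring B is not aromatic (cyclobutadiene) — cyclobutadiene is antiaromatic and distorts to a rectangle.
Ring C has only sp² ring atoms; a planar conformation would have a fully conjugated π system of 8 electrons. But 8 = 4(2), which is 4n not 4n+2, so ring C is not aromatic (cyclooctatetraene) — cyclooctatetraene distorts into a non-planar tub to avoid antiaromaticity.
Ring D has only sp³ atoms, so it is not fully conjugated — not aromatic (pyrrolidine).
No ring is aromatic. Total: 0.

0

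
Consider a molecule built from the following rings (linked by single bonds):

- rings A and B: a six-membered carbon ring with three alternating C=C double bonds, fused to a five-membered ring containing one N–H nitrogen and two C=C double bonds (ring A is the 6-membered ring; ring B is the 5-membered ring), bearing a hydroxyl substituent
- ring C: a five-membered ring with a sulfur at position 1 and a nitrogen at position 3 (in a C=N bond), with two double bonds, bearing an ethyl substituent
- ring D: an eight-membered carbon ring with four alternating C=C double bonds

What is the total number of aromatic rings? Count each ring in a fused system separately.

Rings A and B form a fused bicyclic system (with one N–H) with 9 sp² atoms and 10 π electrons from ring double bonds plus a heteroatom lone pair. 10 = 4(2)+2, so the system is aromatic and both rings count as aromatic (indole).
Ring C is fully conjugated (every ring atom contributes a p orbital); 2 ring double bonds (4 π electrons) plus a heteroatom lone pair (2) give 6 π electrons. 6 = 4(1)+2, so ring C is aromatic (thiazole).
Ring D has only sp² ring atoms; a planar conformation would have a fully conjugated π system of 8 electrons. But 8 = 4(2), which is 4n not 4n+2, so ring D is not aromatic (cyclooctatetraene) — cyclooctatetraene distorts into a non-planar tub to avoid antiaromaticity.
Aromatic: A, B, C. Total: 3.

3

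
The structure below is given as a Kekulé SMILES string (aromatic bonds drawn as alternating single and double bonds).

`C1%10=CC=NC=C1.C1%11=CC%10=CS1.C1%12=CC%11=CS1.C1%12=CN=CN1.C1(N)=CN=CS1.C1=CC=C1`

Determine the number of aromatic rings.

5

The SMILES encodes a six-membered ring of five carbons and one nitrogen with three alternating double bonds; a five-membered ring of four carbons and one sulfur, with two C=C double bonds; a five-membered ring of four carbons and one sulfur, with two C=C double bonds; a five-membered ring with nitrogens at positions 1 and 3 (one bearing H, one in a C=N bond) and two double bonds; a five-membered ring with a sulfur at position 1 and a nitrogen at position 3 (in a C=N bond), with two double bonds; a four-membered carbon ring with two alternating C=C double bonds.
The 6-membered ring with one nitrogen has a continuous p-orbital overlap around the ring; 3 ring double bonds give 6 π electrons. That satisfies 4n+2 with n=1, so it is aromatic (pyridine).
The 5-membered ring with one sulfur is fully conjugated (every ring atom contributes a p orbital); 2 ring double bonds (4 π electrons) plus a heteroatom lone pair (2) give 6 π electrons. 6 = 4(1)+2, so it is aromatic (thiophene).
The second 5-membered ring with one sulfur is planar and fully conjugated; 2 ring double bonds (4 π electrons) plus a heteroatom lone pair (2) give 6 π electrons. That satisfies 4n+2 with n=1, so it is aromatic (thiophene).
The 5-membered ring with two nitrogens (one N–H, one =N–) is planar and fully conjugated; 2 ring double bonds (4 π electrons) plus a heteroatom lone pair (2) give 6 π electrons. 6 = 4(1)+2, so it is aromatic (imidazole).
The 5-membered ring with one sulfur and one =N– is planar and fully conjugated; 2 ring double bonds (4 π electrons) plus a heteroatom lone pair (2) give 6 π electrons. 6 = 4(1)+2, so it is aromatic (thiazole).
The 4-membered ring has only sp² ring atoms; a planar conformation would have a fully conjugated π system of 4 electrons. But 4 = 4(1), which is 4n not 4n+2, so it is not aromatic (cyclobutadiene) — cyclobutadiene is antiaromatic and distorts to a rectangle.
5 of the 6 rings are aromatic. Total: 5.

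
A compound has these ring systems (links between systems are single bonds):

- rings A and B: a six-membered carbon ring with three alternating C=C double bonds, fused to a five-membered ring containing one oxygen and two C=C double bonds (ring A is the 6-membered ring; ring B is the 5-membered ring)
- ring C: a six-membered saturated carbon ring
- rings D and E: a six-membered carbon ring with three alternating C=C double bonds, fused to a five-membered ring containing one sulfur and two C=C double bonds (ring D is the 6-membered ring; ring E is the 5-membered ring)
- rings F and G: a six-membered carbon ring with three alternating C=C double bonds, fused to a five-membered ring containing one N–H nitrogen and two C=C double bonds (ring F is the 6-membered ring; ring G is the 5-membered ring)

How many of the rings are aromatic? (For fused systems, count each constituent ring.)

Rings A and B form a fused bicyclic system (with one oxygen) with 9 sp² atoms and 10 π electrons from ring double bonds plus a heteroatom lone pair. 10 = 4(2)+2, so the system is aromatic and both rings count as aromatic (benzofuran).
Ring C has only sp³ atoms, so it is not fully conjugated — not aromatic (cyclohexane).
Rings D and E form a fused bicyclic system (with one sulfur) with 9 sp² atoms and 10 π electrons from ring double bonds plus a heteroatom lone pair. 10 = 4(2)+2, so the system is aromatic and both rings count as aromatic (benzothiophene).
Rings F and G form a fused bicyclic system (with one N–H) with 9 sp² atoms and 10 π electrons from ring double bonds plus a heteroatom lone pair. 10 = 4(2)+2, so the system is aromatic and both rings count as aromatic (indole).
Aromatic: A, B, D, E, F, G. Total: 6.

6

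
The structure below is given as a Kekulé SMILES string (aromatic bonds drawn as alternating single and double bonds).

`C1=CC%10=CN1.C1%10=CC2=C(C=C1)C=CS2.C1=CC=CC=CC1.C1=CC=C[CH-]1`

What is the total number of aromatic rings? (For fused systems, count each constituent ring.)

4

The SMILES encodes a five-membered ring of four carbons and one nitrogen bearing a hydrogen, with two C=C double bonds; a six-membered carbon ring with three alternating C=C double bonds, fused to a five-membered ring containing one sulfur and two C=C double bonds; a seven-membered carbon ring with three C=C double bonds and one sp³ carbon; a five-membered all-carbon ring bearing a negative charge on one carbon, with two C=C double bonds.
The 5-membered ring with one N–H is fully conjugated (every ring atom contributes a p orbital); 2 ring double bonds (4 π electrons) plus a heteroatom lone pair (2) give 6 π electrons. 6 = 4(1)+2, so it is aromatic (pyrrole).
The fused 6/5-membered bicyclic (with one sulfur) is a single π system with 9 sp² atoms and 10 π electrons from ring double bonds plus a heteroatom lone pair. 10 = 4(2)+2, so the system is aromatic and both rings count as aromatic (benzothiophene).
The 7-membered ring has one sp³ carbon, so it is not fully conjugated — not aromatic (cycloheptatriene).
The 5-membered ring is fully conjugated (every ring atom contributes a p orbital); 2 ring double bonds (4 π electrons) plus the carbanion lone pair (2) give 6 π electrons. Since 6 = 4n+2 (n=1), it is aromatic (cyclopentadienyl anion).
4 of the 5 rings are aromatic. Total: 4.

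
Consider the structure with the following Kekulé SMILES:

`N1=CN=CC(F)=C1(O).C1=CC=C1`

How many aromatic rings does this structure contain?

The SMILES encodes a six-membered ring with nitrogens at positions 1 and 3 and three alternating double bonds; a four-membered carbon ring with two alternating C=C double bonds.
The 6-membered ring with two nitrogens (1,3) is fully conjugated (every ring atom contributes a p orbital); 3 ring double bonds give 6 π electrons. 6 = 4(1)+2, so it is aromatic (pyrimidine).
The 4-membered ring has only sp² ring atoms; a planar conformation would have a fully conjugated π system of 4 electrons. But 4 = 4(1), which is 4n not 4n+2, so it is not aromatic (cyclobutadiene) — cyclobutadiene is antiaromatic and distorts to a rectangle.
1 of the 2 rings is aromatic. Total: 1.

1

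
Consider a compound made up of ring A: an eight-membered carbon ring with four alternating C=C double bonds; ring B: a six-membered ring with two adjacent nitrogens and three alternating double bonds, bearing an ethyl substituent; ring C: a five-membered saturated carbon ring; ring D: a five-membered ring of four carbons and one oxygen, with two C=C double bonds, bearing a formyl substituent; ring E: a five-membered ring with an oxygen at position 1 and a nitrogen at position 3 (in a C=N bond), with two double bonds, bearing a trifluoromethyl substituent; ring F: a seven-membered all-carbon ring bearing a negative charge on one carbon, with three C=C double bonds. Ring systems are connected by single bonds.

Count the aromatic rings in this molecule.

Ring A has only sp² ring atoms; a planar conformation would have a fully conjugated π system of 8 electrons. But 8 = 4(2), which is 4n not 4n+2, so ring A is not aromatic (cyclooctatetraene) — cyclooctatetraene distorts into a non-planar tub to avoid antiaromaticity.
Ring B is fully conjugated (every ring atom contributes a p orbital); 3 ring double bonds give 6 π electrons. That satisfies 4n+2 with n=1, so ring B is aromatic (pyridazine).
Ring C has only sp³ atoms, so it is not fully conjugated — not aromatic (cyclopentane).
Ring D is fully conjugated (every ring atom contributes a p orbital); 2 ring double bonds (4 π electrons) plus a heteroatom lone pair (2) give 6 π electrons. 6 = 4(1)+2, so ring D is aromatic (furan).
Ring E has a continuous p-orbital overlap around the ring; 2 ring double bonds (4 π electrons) plus a heteroatom lone pair (2) give 6 π electrons. 6 = 4(1)+2, so ring E is aromatic (oxazole).
Ring F has only sp² ring atoms; a planar conformation would have a fully conjugated π system of 8 electrons. But 8 = 4(2), which is 4n not 4n+2, so ring F is not aromatic (cycloheptatrienyl anion).
Aromatic: B, D, E. Total: 3.

3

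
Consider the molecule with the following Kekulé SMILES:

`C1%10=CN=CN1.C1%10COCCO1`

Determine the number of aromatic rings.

1

The SMILES encodes a five-membered ring with nitrogens at positions 1 and 3 (one bearing H, one in a C=N bond) and two double bonds; a six-membered saturated ring with oxygens at positions 1 and 4.
The 5-membered ring with two nitrogens (one N–H, one =N–) is planar and fully conjugated; 2 ring double bonds (4 π electrons) plus a heteroatom lone pair (2) give 6 π electrons. That satisfies 4n+2 with n=1, so it is aromatic (imidazole).
The 6-membered ring with two oxygens (1,4) has only sp³ atoms, so it is not fully conjugated — not aromatic (1,4-dioxane).
1 of the 2 rings is aromatic. Total: 1.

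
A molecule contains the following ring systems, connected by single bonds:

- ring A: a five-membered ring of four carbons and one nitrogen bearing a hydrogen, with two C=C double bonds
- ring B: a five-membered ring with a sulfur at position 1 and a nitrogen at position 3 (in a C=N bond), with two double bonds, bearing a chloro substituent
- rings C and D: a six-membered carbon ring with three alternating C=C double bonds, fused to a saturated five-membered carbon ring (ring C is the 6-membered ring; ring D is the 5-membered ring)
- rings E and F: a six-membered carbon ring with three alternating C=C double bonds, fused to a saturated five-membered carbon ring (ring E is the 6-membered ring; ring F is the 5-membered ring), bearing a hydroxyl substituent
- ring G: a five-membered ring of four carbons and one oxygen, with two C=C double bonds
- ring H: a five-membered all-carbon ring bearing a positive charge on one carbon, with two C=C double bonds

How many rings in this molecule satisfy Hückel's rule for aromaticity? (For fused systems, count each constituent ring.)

5

Ring A has a continuous p-orbital overlap around the ring; 2 ring double bonds (4 π electrons) plus a heteroatom lone pair (2) give 6 π electrons. 6 = 4(1)+2, so ring A is aromatic (pyrrole).
Ring B is planar and fully conjugated; 2 ring double bonds (4 π electrons) plus a heteroatom lone pair (2) give 6 π electrons. 6 = 4(1)+2, so ring B is aromatic (thiazole).
Ring C is planar and fully conjugated; 3 ring double bonds give 6 π electrons. Since 6 = 4n+2 (n=1), ring C is aromatic (benzene ring).
Ring D has three sp³ carbons, so it is not fully conjugated — not aromatic (cyclopentane ring).
Ring E is planar and fully conjugated; 3 ring double bonds give 6 π electrons. 6 = 4(1)+2, so ring E is aromatic (benzene ring).
Ring F has three sp³ carbons, so it is not fully conjugated — not aromatic (cyclopentane ring).
Ring G is planar and fully conjugated; 2 ring double bonds (4 π electrons) plus a heteroatom lone pair (2) give 6 π electrons. Since 6 = 4n+2 (n=1), ring G is aromatic (furan).
Ring H has only sp² ring atoms; a planar conformation would have a fully conjugated π system of 4 electrons. But 4 = 4(1), which is 4n not 4n+2, so ring H is not aromatic (cyclopentadienyl cation).
Aromatic: A, B, C, E, G. Total: 5.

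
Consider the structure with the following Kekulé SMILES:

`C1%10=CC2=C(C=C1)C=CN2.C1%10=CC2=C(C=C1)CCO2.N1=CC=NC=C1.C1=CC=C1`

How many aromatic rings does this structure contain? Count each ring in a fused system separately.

4

The SMILES encodes a six-membered carbon ring with three alternating C=C double bonds, fused to a five-membered ring containing one N–H nitrogen and two C=C double bonds; a six-membered carbon ring with three alternating C=C double bonds, fused to a five-membered ring containing one oxygen and two sp³ carbons; a six-membered ring with nitrogens at positions 1 and 4 and three alternating double bonds; a four-membered carbon ring with two alternating C=C double bonds.
The fused 6/5-membered bicyclic (with one N–H) is a single π system with 9 sp² atoms and 10 π electrons from ring double bonds plus a heteroatom lone pair. 10 = 4(2)+2, so the system is aromatic and both rings count as aromatic (indole).
The 6-membered ring is fully conjugated (every ring atom contributes a p orbital); 3 ring double bonds give 6 π electrons. Since 6 = 4n+2 (n=1), it is aromatic (benzene ring).
The 5-membered ring with one oxygen has two sp³ carbons, so it is not fully conjugated — not aromatic (oxolane ring).
The 6-membered ring with two nitrogens (1,4) is planar and fully conjugated; 3 ring double bonds give 6 π electrons. Since 6 = 4n+2 (n=1), it is aromatic (pyrazine).
The 4-membered ring has only sp² ring atoms; a planar conformation would have a fully conjugated π system of 4 electrons. But 4 = 4(1), which is 4n not 4n+2, so it is not aromatic (cyclobutadiene) — cyclobutadiene is antiaromatic and distorts to a rectangle.
4 of the 6 rings are aromatic. Total: 4.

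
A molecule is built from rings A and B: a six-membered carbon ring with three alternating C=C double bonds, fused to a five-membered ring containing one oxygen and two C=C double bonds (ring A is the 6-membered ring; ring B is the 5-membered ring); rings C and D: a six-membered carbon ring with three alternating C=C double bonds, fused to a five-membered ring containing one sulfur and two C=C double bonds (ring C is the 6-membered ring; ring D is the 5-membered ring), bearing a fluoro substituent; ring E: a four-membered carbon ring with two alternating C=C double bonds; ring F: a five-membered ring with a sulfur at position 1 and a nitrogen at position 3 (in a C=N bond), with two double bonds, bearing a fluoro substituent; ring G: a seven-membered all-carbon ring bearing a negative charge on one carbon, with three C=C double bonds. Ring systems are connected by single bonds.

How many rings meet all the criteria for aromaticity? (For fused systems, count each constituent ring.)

5

Rings A and B form a fused bicyclic system (with one oxygen) with 9 sp² atoms and 10 π electrons from ring double bonds plus a heteroatom lone pair. 10 = 4(2)+2, so the system is aromatic and both rings count as aromatic (benzofuran).
Rings C and D form a fused bicyclic system (with one sulfur) with 9 sp² atoms and 10 π electrons from ring double bonds plus a heteroatom lone pair. 10 = 4(2)+2, so the system is aromatic and both rings count as aromatic (benzothiophene).
Ring E has only sp² ring atoms; a planar conformation would have a fully conjugated π system of 4 electrons. But 4 = 4(1), which is 4n not 4n+2, so ring E is not aromatic (cyclobutadiene) — cyclobutadiene is antiaromatic and distorts to a rectangle.
Ring F is fully conjugated (every ring atom contributes a p orbital); 2 ring double bonds (4 π electrons) plus a heteroatom lone pair (2) give 6 π electrons. That satisfies 4n+2 with n=1, so ring F is aromatic (thiazole).
Ring G has only sp² ring atoms; a planar conformation would have a fully conjugated π system of 8 electrons. But 8 = 4(2), which is 4n not 4n+2, so ring G is not aromatic (cycloheptatrienyl anion).
Aromatic: A, B, C, D, F. Total: 5.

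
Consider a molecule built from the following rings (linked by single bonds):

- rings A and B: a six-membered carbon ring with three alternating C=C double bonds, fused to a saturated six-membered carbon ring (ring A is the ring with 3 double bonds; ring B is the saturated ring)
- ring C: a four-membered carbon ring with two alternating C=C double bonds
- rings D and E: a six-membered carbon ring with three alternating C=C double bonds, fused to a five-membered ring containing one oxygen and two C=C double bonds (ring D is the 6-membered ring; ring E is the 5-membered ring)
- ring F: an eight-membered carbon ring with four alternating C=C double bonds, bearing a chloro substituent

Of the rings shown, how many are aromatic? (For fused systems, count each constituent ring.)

3

Ring A is fully conjugated (every ring atom contributes a p orbital); 3 ring double bonds give 6 π electrons. That satisfies 4n+2 with n=1, so ring A is aromatic (benzene ring).
Ring B has four sp³ carbons, so it is not fully conjugated — not aromatic (cyclohexane ring).
Ring C has only sp² ring atoms; a planar conformation would have a fully conjugated π system of 4 electrons. But 4 = 4(1), which is 4n not 4n+2, so ring C is not aromatic (cyclobutadiene) — cyclobutadiene is antiaromatic and distorts to a rectangle.
Rings D and E form a fused bicyclic system (with one oxygen) with 9 sp² atoms and 10 π electrons from ring double bonds plus a heteroatom lone pair. 10 = 4(2)+2, so the system is aromatic and both rings count as aromatic (benzofuran).
Ring F has only sp² ring atoms; a planar conformation would have a fully conjugated π system of 8 electrons. But 8 = 4(2), which is 4n not 4n+2, so ring F is not aromatic (cyclooctatetraene) — cyclooctatetraene distorts into a non-planar tub to avoid antiaromaticity.
Aromatic: A, D, E. Total: 3.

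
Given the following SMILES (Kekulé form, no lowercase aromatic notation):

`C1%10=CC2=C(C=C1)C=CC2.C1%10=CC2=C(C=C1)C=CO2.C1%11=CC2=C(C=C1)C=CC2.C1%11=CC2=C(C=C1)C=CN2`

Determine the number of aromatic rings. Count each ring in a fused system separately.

The SMILES encodes a six-membered carbon ring with three alternating C=C double bonds, fused to a five-membered carbon ring containing one C=C double bond and one sp³ carbon; a six-membered carbon ring with three alternating C=C double bonds, fused to a five-membered ring containing one oxygen and two C=C double bonds; a six-membered carbon ring with three alternating C=C double bonds, fused to a five-membered carbon ring containing one C=C double bond and one sp³ carbon; a six-membered carbon ring with three alternating C=C double bonds, fused to a five-membered ring containing one N–H nitrogen and two C=C double bonds.
The 6-membered ring has a continuous p-orbital overlap around the ring; 3 ring double bonds give 6 π electrons. 6 = 4(1)+2, so it is aromatic (benzene ring).
The 5-membered ring has one sp³ carbon, so it is not fully conjugated — not aromatic (cyclopentene ring).
The fused 6/5-membered bicyclic (with one oxygen) is a single π system with 9 sp² atoms and 10 π electrons from ring double bonds plus a heteroatom lone pair. 10 = 4(2)+2, so the system is aromatic and both rings count as aromatic (benzofuran).
The second 6-membered ring is fully conjugated (every ring atom contributes a p orbital); 3 ring double bonds give 6 π electrons. That satisfies 4n+2 with n=1, so it is aromatic (benzene ring).
The second 5-membered ring has one sp³ carbon, so it is not fully conjugated — not aromatic (cyclopentene ring).
The fused 6/5-membered bicyclic (with one N–H) is a single π system with 9 sp² atoms and 10 π electrons from ring double bonds plus a heteroatom lone pair. 10 = 4(2)+2, so the system is aromatic and both rings count as aromatic (indole).
6 of the 8 rings are aromatic. Total: 6.

6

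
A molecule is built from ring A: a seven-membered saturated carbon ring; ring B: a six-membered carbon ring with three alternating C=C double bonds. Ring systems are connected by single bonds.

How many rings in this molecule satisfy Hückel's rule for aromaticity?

Ring A has only sp³ atoms, so it is not fully conjugated — not aromatic (cycloheptane).
Ring B has a continuous p-orbital overlap around the ring; 3 ring double bonds give 6 π electrons. That satisfies 4n+2 with n=1, so ring B is aromatic (benzene).
Aromatic: B. Total: 1.

1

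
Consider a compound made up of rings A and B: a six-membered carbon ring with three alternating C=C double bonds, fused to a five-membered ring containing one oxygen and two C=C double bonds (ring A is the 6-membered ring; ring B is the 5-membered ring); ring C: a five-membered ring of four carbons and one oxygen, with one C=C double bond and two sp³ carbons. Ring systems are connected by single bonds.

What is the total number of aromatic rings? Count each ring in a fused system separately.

Rings A and B form a fused bicyclic system (with one oxygen) with 9 sp² atoms and 10 π electrons from ring double bonds plus a heteroatom lone pair. 10 = 4(2)+2, so the system is aromatic and both rings count as aromatic (benzofuran).
Ring C has two sp³ carbons, so it is not fully conjugated — not aromatic (2,3-dihydrofuran).
Aromatic: A, B. Total: 2.

2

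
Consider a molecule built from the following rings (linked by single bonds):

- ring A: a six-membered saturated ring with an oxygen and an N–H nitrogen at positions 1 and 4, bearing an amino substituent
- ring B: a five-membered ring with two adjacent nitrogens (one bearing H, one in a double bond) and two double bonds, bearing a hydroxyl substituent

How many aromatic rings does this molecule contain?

Ring A has only sp³ atoms, so it is not fully conjugated — not aromatic (morpholine).
Ring B is fully conjugated (every ring atom contributes a p orbital); 2 ring double bonds (4 π electrons) plus a heteroatom lone pair (2) give 6 π electrons. Since 6 = 4n+2 (n=1), ring B is aromatic (pyrazole).
Aromatic: B. Total: 1.

1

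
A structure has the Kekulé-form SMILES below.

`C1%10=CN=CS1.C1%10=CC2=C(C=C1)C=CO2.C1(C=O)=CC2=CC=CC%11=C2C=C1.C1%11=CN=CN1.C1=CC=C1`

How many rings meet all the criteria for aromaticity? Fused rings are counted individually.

6

The SMILES encodes a five-membered ring with a sulfur at position 1 and a nitrogen at position 3 (in a C=N bond), with two double bonds; a six-membered carbon ring with three alternating C=C double bonds, fused to a five-membered ring containing one oxygen and two C=C double bonds; two fused six-membered carbon rings, each with three alternating C=C double bonds; a five-membered ring with nitrogens at positions 1 and 3 (one bearing H, one in a C=N bond) and two double bonds; a four-membered carbon ring with two alternating C=C double bonds.
The 5-membered ring with one sulfur and one =N– is fully conjugated (every ring atom contributes a p orbital); 2 ring double bonds (4 π electrons) plus a heteroatom lone pair (2) give 6 π electrons. 6 = 4(1)+2, so it is aromatic (thiazole).
The fused 6/5-membered bicyclic (with one oxygen) is a single π system with 9 sp² atoms and 10 π electrons from ring double bonds plus a heteroatom lone pair. 10 = 4(2)+2, so the system is aromatic and both rings count as aromatic (benzofuran).
The fused 6/6-membered bicyclic is a single π system with 10 sp² atoms and 10 π electrons from ring double bonds. 10 = 4(2)+2, so the system is aromatic and both rings count as aromatic (naphthalene).
The 5-membered ring with two nitrogens (one N–H, one =N–) is planar and fully conjugated; 2 ring double bonds (4 π electrons) plus a heteroatom lone pair (2) give 6 π electrons. Since 6 = 4n+2 (n=1), it is aromatic (imidazole).
The 4-membered ring has only sp² ring atoms; a planar conformation would have a fully conjugated π system of 4 electrons. But 4 = 4(1), which is 4n not 4n+2, so it is not aromatic (cyclobutadiene) — cyclobutadiene is antiaromatic and distorts to a rectangle.
6 of the 7 rings are aromatic. Total: 6.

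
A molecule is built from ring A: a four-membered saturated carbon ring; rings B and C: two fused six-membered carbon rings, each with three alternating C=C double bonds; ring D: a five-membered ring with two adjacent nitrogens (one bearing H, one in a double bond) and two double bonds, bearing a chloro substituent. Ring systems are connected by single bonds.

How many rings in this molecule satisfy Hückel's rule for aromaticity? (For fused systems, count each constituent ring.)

Ring A has only sp³ atoms, so it is not fully conjugated — not aromatic (cyclobutane).
Rings B and C form a fused bicyclic system with 10 sp² atoms and 10 π electrons from ring double bonds. 10 = 4(2)+2, so the system is aromatic and both rings count as aromatic (naphthalene).
Ring D is fully conjugated (every ring atom contributes a p orbital); 2 ring double bonds (4 π electrons) plus a heteroatom lone pair (2) give 6 π electrons. 6 = 4(1)+2, so ring D is aromatic (pyrazole).
Aromatic: B, C, D. Total: 3.

3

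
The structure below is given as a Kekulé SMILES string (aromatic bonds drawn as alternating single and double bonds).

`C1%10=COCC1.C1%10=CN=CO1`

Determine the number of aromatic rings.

1

The SMILES encodes a five-membered ring of four carbons and one oxygen, with one C=C double bond and two sp³ carbons; a five-membered ring with an oxygen at position 1 and a nitrogen at position 3 (in a C=N bond), with two double bonds.
The 5-membered ring with one oxygen has two sp³ carbons, so it is not fully conjugated — not aromatic (2,3-dihydrofuran).
The 5-membered ring with one oxygen and one =N– is planar and fully conjugated; 2 ring double bonds (4 π electrons) plus a heteroatom lone pair (2) give 6 π electrons. Since 6 = 4n+2 (n=1), it is aromatic (oxazole).
1 of the 2 rings is aromatic. Total: 1.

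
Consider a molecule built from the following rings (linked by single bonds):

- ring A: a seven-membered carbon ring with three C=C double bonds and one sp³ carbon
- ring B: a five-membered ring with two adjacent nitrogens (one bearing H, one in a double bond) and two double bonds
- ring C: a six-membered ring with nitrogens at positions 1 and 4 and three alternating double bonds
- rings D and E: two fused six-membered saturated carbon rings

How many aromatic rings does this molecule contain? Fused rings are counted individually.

2

Ring A has one sp³ carbon, so it is not fully conjugated — not aromatic (cycloheptatriene).
Ring B is fully conjugated (every ring atom contributes a p orbital); 2 ring double bonds (4 π electrons) plus a heteroatom lone pair (2) give 6 π electrons. That satisfies 4n+2 with n=1, so ring B is aromatic (pyrazole).
Ring C is fully conjugated (every ring atom contributes a p orbital); 3 ring double bonds give 6 π electrons. That satisfies 4n+2 with n=1, so ring C is aromatic (pyrazine).
Ring D has only sp³ atoms, so it is not fully conjugated — not aromatic (cyclohexane ring).
Ring E has only sp³ atoms, so it is not fully conjugated — not aromatic (cyclohexane ring).
Aromatic: B, C. Total: 2.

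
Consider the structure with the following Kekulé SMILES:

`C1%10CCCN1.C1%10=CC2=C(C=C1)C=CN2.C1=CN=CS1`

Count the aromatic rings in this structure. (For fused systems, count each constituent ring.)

3

The SMILES encodes a five-membered saturated ring of four carbons and one N–H nitrogen; a six-membered carbon ring with three alternating C=C double bonds, fused to a five-membered ring containing one N–H nitrogen and two C=C double bonds; a five-membered ring with a sulfur at position 1 and a nitrogen at position 3 (in a C=N bond), with two double bonds.
The 5-membered ring with one N–H has only sp³ atoms, so it is not fully conjugated — not aromatic (pyrrolidine).
The fused 6/5-membered bicyclic (with one N–H) is a single π system with 9 sp² atoms and 10 π electrons from ring double bonds plus a heteroatom lone pair. 10 = 4(2)+2, so the system is aromatic and both rings count as aromatic (indole).
The 5-membered ring with one sulfur and one =N– has a continuous p-orbital overlap around the ring; 2 ring double bonds (4 π electrons) plus a heteroatom lone pair (2) give 6 π electrons. Since 6 = 4n+2 (n=1), it is aromatic (thiazole).
3 of the 4 rings are aromatic. Total: 3.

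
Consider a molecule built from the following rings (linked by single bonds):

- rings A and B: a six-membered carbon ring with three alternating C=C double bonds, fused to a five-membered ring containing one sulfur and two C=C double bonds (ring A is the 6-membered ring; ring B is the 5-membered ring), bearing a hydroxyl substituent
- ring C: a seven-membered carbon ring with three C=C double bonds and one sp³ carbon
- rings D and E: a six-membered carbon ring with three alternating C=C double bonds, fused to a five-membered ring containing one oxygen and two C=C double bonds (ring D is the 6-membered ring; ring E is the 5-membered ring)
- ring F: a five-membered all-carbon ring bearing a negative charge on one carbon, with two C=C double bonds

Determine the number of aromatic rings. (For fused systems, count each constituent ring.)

5

Rings A and B form a fused bicyclic system (with one sulfur) with 9 sp² atoms and 10 π electrons from ring double bonds plus a heteroatom lone pair. 10 = 4(2)+2, so the system is aromatic and both rings count as aromatic (benzothiophene).
Ring C has one sp³ carbon, so it is not fully conjugated — not aromatic (cycloheptatriene).
Rings D and E form a fused bicyclic system (with one oxygen) with 9 sp² atoms and 10 π electrons from ring double bonds plus a heteroatom lone pair. 10 = 4(2)+2, so the system is aromatic and both rings count as aromatic (benzofuran).
Ring F has a continuous p-orbital overlap around the ring; 2 ring double bonds (4 π electrons) plus the carbanion lone pair (2) give 6 π electrons. 6 = 4(1)+2, so ring F is aromatic (cyclopentadienyl anion).
Aromatic: A, B, D, E, F. Total: 5.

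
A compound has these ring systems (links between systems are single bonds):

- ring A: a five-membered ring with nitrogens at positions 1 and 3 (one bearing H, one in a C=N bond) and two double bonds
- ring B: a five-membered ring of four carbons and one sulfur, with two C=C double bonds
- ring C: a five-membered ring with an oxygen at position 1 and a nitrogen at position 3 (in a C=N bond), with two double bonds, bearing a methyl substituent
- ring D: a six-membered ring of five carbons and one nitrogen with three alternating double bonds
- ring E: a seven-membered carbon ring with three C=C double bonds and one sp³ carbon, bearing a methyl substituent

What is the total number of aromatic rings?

4

Ring A has a continuous p-orbital overlap around the ring; 2 ring double bonds (4 π electrons) plus a heteroatom lone pair (2) give 6 π electrons. Since 6 = 4n+2 (n=1), ring A is aromatic (imidazole).
Ring B is planar and fully conjugated; 2 ring double bonds (4 π electrons) plus a heteroatom lone pair (2) give 6 π electrons. Since 6 = 4n+2 (n=1), ring B is aromatic (thiophene).
Ring C has a continuous p-orbital overlap around the ring; 2 ring double bonds (4 π electrons) plus a heteroatom lone pair (2) give 6 π electrons. 6 = 4(1)+2, so ring C is aromatic (oxazole).
Ring D is fully conjugated (every ring atom contributes a p orbital); 3 ring double bonds give 6 π electrons. That satisfies 4n+2 with n=1, so ring D is aromatic (pyridine).
Ring E has one sp³ carbon, so it is not fully conjugated — not aromatic (cycloheptatriene).
Aromatic: A, B, C, D. Total: 4.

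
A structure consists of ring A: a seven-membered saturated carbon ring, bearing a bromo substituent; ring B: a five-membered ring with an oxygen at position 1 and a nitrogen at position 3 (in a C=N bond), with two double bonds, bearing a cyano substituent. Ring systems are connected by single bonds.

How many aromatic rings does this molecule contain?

1

Ring A has only sp³ atoms, so it is not fully conjugated — not aromatic (cycloheptane).
Ring B is planar and fully conjugated; 2 ring double bonds (4 π electrons) plus a heteroatom lone pair (2) give 6 π electrons. 6 = 4(1)+2, so ring B is aromatic (oxazole).
Aromatic: B. Total: 1.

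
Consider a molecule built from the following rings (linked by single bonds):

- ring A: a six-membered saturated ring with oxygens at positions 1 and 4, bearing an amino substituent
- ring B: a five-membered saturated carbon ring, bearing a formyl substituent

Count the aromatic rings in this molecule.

Ring A has only sp³ atoms, so it is not fully conjugated — not aromatic (1,4-dioxane).
Ring B has only sp³ atoms, so it is not fully conjugated — not aromatic (cyclopentane).
No ring is aromatic. Total: 0.

0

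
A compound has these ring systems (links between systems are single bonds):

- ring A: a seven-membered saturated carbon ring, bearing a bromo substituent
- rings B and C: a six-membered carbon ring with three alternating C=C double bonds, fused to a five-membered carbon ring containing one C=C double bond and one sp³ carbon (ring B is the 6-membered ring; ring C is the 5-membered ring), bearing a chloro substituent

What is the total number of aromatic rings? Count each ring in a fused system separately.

1

Ring A has only sp³ atoms, so it is not fully conjugated — not aromatic (cycloheptane).
Ring B has a continuous p-orbital overlap around the ring; 3 ring double bonds give 6 π electrons. That satisfies 4n+2 with n=1, so ring B is aromatic (benzene ring).
Ring C has one sp³ carbon, so it is not fully conjugated — not aromatic (cyclopentene ring).
Aromatic: B. Total: 1.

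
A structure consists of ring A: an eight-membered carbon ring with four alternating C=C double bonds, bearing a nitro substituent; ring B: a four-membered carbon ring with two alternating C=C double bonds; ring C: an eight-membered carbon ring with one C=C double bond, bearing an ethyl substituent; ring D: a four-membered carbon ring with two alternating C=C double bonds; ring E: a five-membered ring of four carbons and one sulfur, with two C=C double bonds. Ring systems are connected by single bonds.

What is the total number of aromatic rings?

1

Ring A has only sp² ring atoms; a planar conformation would have a fully conjugated π system of 8 electrons. But 8 = 4(2), which is 4n not 4n+2, so ring A is not aromatic (cyclooctatetraene) — cyclooctatetraene distorts into a non-planar tub to avoid antiaromaticity.
Ring B has only sp² ring atoms; a planar conformation would have a fully conjugated π system of 4 electrons. But 4 = 4(1), which is 4n not 4n+2, so ring B is not aromatic (cyclobutadiene) — cyclobutadiene is antiaromatic and distorts to a rectangle.
Ring C has six sp³ carbons, so it is not fully conjugated — not aromatic (cyclooctene).
Ring D has only sp² ring atoms; a planar conformation would have a fully conjugated π system of 4 electrons. But 4 = 4(1), which is 4n not 4n+2, so ring D is not aromatic (cyclobutadiene) — cyclobutadiene is antiaromatic and distorts to a rectangle.
Ring E is planar and fully conjugated; 2 ring double bonds (4 π electrons) plus a heteroatom lone pair (2) give 6 π electrons. That satisfies 4n+2 with n=1, so ring E is aromatic (thiophene).
Aromatic: E. Total: 1.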